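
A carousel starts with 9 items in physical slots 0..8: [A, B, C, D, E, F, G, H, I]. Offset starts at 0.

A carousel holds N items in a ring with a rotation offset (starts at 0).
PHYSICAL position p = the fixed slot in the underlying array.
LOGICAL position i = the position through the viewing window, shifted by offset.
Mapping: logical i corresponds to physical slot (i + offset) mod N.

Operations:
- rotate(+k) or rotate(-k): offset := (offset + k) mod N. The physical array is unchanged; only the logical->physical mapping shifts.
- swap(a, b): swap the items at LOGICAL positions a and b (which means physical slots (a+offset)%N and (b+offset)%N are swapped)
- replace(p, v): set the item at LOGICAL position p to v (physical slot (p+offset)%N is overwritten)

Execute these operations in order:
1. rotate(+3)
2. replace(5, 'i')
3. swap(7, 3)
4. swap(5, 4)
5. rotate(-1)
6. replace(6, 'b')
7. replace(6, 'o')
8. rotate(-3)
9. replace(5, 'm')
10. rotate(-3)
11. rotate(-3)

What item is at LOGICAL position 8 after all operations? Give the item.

After op 1 (rotate(+3)): offset=3, physical=[A,B,C,D,E,F,G,H,I], logical=[D,E,F,G,H,I,A,B,C]
After op 2 (replace(5, 'i')): offset=3, physical=[A,B,C,D,E,F,G,H,i], logical=[D,E,F,G,H,i,A,B,C]
After op 3 (swap(7, 3)): offset=3, physical=[A,G,C,D,E,F,B,H,i], logical=[D,E,F,B,H,i,A,G,C]
After op 4 (swap(5, 4)): offset=3, physical=[A,G,C,D,E,F,B,i,H], logical=[D,E,F,B,i,H,A,G,C]
After op 5 (rotate(-1)): offset=2, physical=[A,G,C,D,E,F,B,i,H], logical=[C,D,E,F,B,i,H,A,G]
After op 6 (replace(6, 'b')): offset=2, physical=[A,G,C,D,E,F,B,i,b], logical=[C,D,E,F,B,i,b,A,G]
After op 7 (replace(6, 'o')): offset=2, physical=[A,G,C,D,E,F,B,i,o], logical=[C,D,E,F,B,i,o,A,G]
After op 8 (rotate(-3)): offset=8, physical=[A,G,C,D,E,F,B,i,o], logical=[o,A,G,C,D,E,F,B,i]
After op 9 (replace(5, 'm')): offset=8, physical=[A,G,C,D,m,F,B,i,o], logical=[o,A,G,C,D,m,F,B,i]
After op 10 (rotate(-3)): offset=5, physical=[A,G,C,D,m,F,B,i,o], logical=[F,B,i,o,A,G,C,D,m]
After op 11 (rotate(-3)): offset=2, physical=[A,G,C,D,m,F,B,i,o], logical=[C,D,m,F,B,i,o,A,G]

Answer: G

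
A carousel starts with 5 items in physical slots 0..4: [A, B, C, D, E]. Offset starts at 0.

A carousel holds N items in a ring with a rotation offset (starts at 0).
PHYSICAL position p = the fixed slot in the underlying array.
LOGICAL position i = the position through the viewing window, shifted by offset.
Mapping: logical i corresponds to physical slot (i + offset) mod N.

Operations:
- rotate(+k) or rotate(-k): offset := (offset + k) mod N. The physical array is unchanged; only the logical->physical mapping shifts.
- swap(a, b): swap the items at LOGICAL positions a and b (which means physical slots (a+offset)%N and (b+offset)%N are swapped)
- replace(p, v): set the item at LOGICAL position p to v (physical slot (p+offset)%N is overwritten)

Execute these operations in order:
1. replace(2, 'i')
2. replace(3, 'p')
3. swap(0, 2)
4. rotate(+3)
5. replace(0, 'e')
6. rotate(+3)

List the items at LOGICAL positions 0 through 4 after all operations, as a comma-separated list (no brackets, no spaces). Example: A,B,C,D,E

Answer: B,A,e,E,i

Derivation:
After op 1 (replace(2, 'i')): offset=0, physical=[A,B,i,D,E], logical=[A,B,i,D,E]
After op 2 (replace(3, 'p')): offset=0, physical=[A,B,i,p,E], logical=[A,B,i,p,E]
After op 3 (swap(0, 2)): offset=0, physical=[i,B,A,p,E], logical=[i,B,A,p,E]
After op 4 (rotate(+3)): offset=3, physical=[i,B,A,p,E], logical=[p,E,i,B,A]
After op 5 (replace(0, 'e')): offset=3, physical=[i,B,A,e,E], logical=[e,E,i,B,A]
After op 6 (rotate(+3)): offset=1, physical=[i,B,A,e,E], logical=[B,A,e,E,i]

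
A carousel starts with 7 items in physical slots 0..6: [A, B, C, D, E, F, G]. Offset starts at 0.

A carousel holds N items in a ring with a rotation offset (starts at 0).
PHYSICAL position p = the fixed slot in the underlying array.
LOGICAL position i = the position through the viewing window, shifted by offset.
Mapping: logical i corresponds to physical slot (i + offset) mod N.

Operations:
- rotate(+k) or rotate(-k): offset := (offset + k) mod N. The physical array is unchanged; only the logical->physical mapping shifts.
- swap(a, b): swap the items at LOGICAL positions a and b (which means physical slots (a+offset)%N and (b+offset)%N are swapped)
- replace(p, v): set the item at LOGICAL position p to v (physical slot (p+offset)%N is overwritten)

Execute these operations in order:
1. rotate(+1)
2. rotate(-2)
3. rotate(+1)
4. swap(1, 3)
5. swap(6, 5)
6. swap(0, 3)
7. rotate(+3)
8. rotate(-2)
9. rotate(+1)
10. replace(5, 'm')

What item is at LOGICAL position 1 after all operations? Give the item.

Answer: A

Derivation:
After op 1 (rotate(+1)): offset=1, physical=[A,B,C,D,E,F,G], logical=[B,C,D,E,F,G,A]
After op 2 (rotate(-2)): offset=6, physical=[A,B,C,D,E,F,G], logical=[G,A,B,C,D,E,F]
After op 3 (rotate(+1)): offset=0, physical=[A,B,C,D,E,F,G], logical=[A,B,C,D,E,F,G]
After op 4 (swap(1, 3)): offset=0, physical=[A,D,C,B,E,F,G], logical=[A,D,C,B,E,F,G]
After op 5 (swap(6, 5)): offset=0, physical=[A,D,C,B,E,G,F], logical=[A,D,C,B,E,G,F]
After op 6 (swap(0, 3)): offset=0, physical=[B,D,C,A,E,G,F], logical=[B,D,C,A,E,G,F]
After op 7 (rotate(+3)): offset=3, physical=[B,D,C,A,E,G,F], logical=[A,E,G,F,B,D,C]
After op 8 (rotate(-2)): offset=1, physical=[B,D,C,A,E,G,F], logical=[D,C,A,E,G,F,B]
After op 9 (rotate(+1)): offset=2, physical=[B,D,C,A,E,G,F], logical=[C,A,E,G,F,B,D]
After op 10 (replace(5, 'm')): offset=2, physical=[m,D,C,A,E,G,F], logical=[C,A,E,G,F,m,D]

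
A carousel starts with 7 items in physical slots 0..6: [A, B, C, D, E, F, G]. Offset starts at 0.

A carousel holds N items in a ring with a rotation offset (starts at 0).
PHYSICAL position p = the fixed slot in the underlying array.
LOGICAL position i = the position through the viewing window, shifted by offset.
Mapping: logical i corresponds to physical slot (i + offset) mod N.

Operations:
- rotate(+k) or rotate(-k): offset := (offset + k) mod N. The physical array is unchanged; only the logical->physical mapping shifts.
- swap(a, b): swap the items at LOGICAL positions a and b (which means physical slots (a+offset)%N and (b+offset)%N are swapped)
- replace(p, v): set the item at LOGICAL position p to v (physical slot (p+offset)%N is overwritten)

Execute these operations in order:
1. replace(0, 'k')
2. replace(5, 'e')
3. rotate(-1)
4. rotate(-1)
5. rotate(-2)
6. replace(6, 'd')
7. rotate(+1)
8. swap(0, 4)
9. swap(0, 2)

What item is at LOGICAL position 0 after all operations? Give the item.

After op 1 (replace(0, 'k')): offset=0, physical=[k,B,C,D,E,F,G], logical=[k,B,C,D,E,F,G]
After op 2 (replace(5, 'e')): offset=0, physical=[k,B,C,D,E,e,G], logical=[k,B,C,D,E,e,G]
After op 3 (rotate(-1)): offset=6, physical=[k,B,C,D,E,e,G], logical=[G,k,B,C,D,E,e]
After op 4 (rotate(-1)): offset=5, physical=[k,B,C,D,E,e,G], logical=[e,G,k,B,C,D,E]
After op 5 (rotate(-2)): offset=3, physical=[k,B,C,D,E,e,G], logical=[D,E,e,G,k,B,C]
After op 6 (replace(6, 'd')): offset=3, physical=[k,B,d,D,E,e,G], logical=[D,E,e,G,k,B,d]
After op 7 (rotate(+1)): offset=4, physical=[k,B,d,D,E,e,G], logical=[E,e,G,k,B,d,D]
After op 8 (swap(0, 4)): offset=4, physical=[k,E,d,D,B,e,G], logical=[B,e,G,k,E,d,D]
After op 9 (swap(0, 2)): offset=4, physical=[k,E,d,D,G,e,B], logical=[G,e,B,k,E,d,D]

Answer: G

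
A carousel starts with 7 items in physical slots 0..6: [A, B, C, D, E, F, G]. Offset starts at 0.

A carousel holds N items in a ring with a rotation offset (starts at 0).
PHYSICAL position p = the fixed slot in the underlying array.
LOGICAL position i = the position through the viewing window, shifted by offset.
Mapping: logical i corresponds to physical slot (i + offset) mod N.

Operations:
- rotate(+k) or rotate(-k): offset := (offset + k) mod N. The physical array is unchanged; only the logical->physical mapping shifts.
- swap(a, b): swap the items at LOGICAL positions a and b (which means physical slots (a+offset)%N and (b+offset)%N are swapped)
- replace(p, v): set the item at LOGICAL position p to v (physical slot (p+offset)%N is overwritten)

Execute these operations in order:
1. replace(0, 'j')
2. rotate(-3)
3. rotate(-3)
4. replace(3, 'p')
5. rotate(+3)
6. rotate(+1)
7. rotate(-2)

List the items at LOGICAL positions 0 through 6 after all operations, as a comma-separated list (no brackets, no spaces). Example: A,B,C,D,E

After op 1 (replace(0, 'j')): offset=0, physical=[j,B,C,D,E,F,G], logical=[j,B,C,D,E,F,G]
After op 2 (rotate(-3)): offset=4, physical=[j,B,C,D,E,F,G], logical=[E,F,G,j,B,C,D]
After op 3 (rotate(-3)): offset=1, physical=[j,B,C,D,E,F,G], logical=[B,C,D,E,F,G,j]
After op 4 (replace(3, 'p')): offset=1, physical=[j,B,C,D,p,F,G], logical=[B,C,D,p,F,G,j]
After op 5 (rotate(+3)): offset=4, physical=[j,B,C,D,p,F,G], logical=[p,F,G,j,B,C,D]
After op 6 (rotate(+1)): offset=5, physical=[j,B,C,D,p,F,G], logical=[F,G,j,B,C,D,p]
After op 7 (rotate(-2)): offset=3, physical=[j,B,C,D,p,F,G], logical=[D,p,F,G,j,B,C]

Answer: D,p,F,G,j,B,C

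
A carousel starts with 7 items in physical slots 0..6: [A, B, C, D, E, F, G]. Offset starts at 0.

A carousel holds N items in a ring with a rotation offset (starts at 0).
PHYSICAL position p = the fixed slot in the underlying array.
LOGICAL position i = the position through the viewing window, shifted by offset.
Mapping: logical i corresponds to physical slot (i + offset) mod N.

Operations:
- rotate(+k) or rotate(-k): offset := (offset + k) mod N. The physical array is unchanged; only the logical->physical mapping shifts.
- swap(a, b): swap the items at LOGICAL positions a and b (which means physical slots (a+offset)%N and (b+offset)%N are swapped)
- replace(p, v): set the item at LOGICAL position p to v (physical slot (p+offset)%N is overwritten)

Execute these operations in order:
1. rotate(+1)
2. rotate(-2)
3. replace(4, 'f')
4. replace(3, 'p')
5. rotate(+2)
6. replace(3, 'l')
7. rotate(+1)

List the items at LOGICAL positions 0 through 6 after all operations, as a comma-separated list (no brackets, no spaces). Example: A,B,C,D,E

After op 1 (rotate(+1)): offset=1, physical=[A,B,C,D,E,F,G], logical=[B,C,D,E,F,G,A]
After op 2 (rotate(-2)): offset=6, physical=[A,B,C,D,E,F,G], logical=[G,A,B,C,D,E,F]
After op 3 (replace(4, 'f')): offset=6, physical=[A,B,C,f,E,F,G], logical=[G,A,B,C,f,E,F]
After op 4 (replace(3, 'p')): offset=6, physical=[A,B,p,f,E,F,G], logical=[G,A,B,p,f,E,F]
After op 5 (rotate(+2)): offset=1, physical=[A,B,p,f,E,F,G], logical=[B,p,f,E,F,G,A]
After op 6 (replace(3, 'l')): offset=1, physical=[A,B,p,f,l,F,G], logical=[B,p,f,l,F,G,A]
After op 7 (rotate(+1)): offset=2, physical=[A,B,p,f,l,F,G], logical=[p,f,l,F,G,A,B]

Answer: p,f,l,F,G,A,B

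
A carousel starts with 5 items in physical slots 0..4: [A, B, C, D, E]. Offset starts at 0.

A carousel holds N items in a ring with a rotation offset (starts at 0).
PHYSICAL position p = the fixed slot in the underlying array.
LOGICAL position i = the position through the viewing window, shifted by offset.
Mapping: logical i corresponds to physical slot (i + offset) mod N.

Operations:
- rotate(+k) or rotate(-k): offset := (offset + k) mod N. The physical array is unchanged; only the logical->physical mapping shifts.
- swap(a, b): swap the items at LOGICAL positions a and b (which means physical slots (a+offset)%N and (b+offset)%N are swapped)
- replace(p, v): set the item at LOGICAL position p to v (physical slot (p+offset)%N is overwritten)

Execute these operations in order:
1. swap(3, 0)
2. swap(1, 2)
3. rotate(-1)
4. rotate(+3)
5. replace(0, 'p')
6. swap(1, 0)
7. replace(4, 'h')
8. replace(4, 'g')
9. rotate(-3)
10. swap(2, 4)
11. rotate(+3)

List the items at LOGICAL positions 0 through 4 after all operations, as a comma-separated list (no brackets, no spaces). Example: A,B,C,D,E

After op 1 (swap(3, 0)): offset=0, physical=[D,B,C,A,E], logical=[D,B,C,A,E]
After op 2 (swap(1, 2)): offset=0, physical=[D,C,B,A,E], logical=[D,C,B,A,E]
After op 3 (rotate(-1)): offset=4, physical=[D,C,B,A,E], logical=[E,D,C,B,A]
After op 4 (rotate(+3)): offset=2, physical=[D,C,B,A,E], logical=[B,A,E,D,C]
After op 5 (replace(0, 'p')): offset=2, physical=[D,C,p,A,E], logical=[p,A,E,D,C]
After op 6 (swap(1, 0)): offset=2, physical=[D,C,A,p,E], logical=[A,p,E,D,C]
After op 7 (replace(4, 'h')): offset=2, physical=[D,h,A,p,E], logical=[A,p,E,D,h]
After op 8 (replace(4, 'g')): offset=2, physical=[D,g,A,p,E], logical=[A,p,E,D,g]
After op 9 (rotate(-3)): offset=4, physical=[D,g,A,p,E], logical=[E,D,g,A,p]
After op 10 (swap(2, 4)): offset=4, physical=[D,p,A,g,E], logical=[E,D,p,A,g]
After op 11 (rotate(+3)): offset=2, physical=[D,p,A,g,E], logical=[A,g,E,D,p]

Answer: A,g,E,D,p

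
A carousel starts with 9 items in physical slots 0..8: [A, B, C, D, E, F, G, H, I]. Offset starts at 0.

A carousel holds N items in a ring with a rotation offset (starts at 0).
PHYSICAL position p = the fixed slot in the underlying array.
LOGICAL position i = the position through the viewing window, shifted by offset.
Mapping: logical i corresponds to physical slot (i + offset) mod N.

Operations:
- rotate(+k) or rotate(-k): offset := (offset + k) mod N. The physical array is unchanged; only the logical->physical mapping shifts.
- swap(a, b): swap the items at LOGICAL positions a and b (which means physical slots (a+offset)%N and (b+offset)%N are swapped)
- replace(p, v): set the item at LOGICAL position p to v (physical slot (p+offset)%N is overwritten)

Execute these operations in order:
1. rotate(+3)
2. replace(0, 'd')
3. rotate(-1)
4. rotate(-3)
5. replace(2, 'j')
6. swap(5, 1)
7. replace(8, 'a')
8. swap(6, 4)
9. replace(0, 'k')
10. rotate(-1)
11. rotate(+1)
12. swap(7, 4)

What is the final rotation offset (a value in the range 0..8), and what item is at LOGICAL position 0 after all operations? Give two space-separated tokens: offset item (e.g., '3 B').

Answer: 8 k

Derivation:
After op 1 (rotate(+3)): offset=3, physical=[A,B,C,D,E,F,G,H,I], logical=[D,E,F,G,H,I,A,B,C]
After op 2 (replace(0, 'd')): offset=3, physical=[A,B,C,d,E,F,G,H,I], logical=[d,E,F,G,H,I,A,B,C]
After op 3 (rotate(-1)): offset=2, physical=[A,B,C,d,E,F,G,H,I], logical=[C,d,E,F,G,H,I,A,B]
After op 4 (rotate(-3)): offset=8, physical=[A,B,C,d,E,F,G,H,I], logical=[I,A,B,C,d,E,F,G,H]
After op 5 (replace(2, 'j')): offset=8, physical=[A,j,C,d,E,F,G,H,I], logical=[I,A,j,C,d,E,F,G,H]
After op 6 (swap(5, 1)): offset=8, physical=[E,j,C,d,A,F,G,H,I], logical=[I,E,j,C,d,A,F,G,H]
After op 7 (replace(8, 'a')): offset=8, physical=[E,j,C,d,A,F,G,a,I], logical=[I,E,j,C,d,A,F,G,a]
After op 8 (swap(6, 4)): offset=8, physical=[E,j,C,F,A,d,G,a,I], logical=[I,E,j,C,F,A,d,G,a]
After op 9 (replace(0, 'k')): offset=8, physical=[E,j,C,F,A,d,G,a,k], logical=[k,E,j,C,F,A,d,G,a]
After op 10 (rotate(-1)): offset=7, physical=[E,j,C,F,A,d,G,a,k], logical=[a,k,E,j,C,F,A,d,G]
After op 11 (rotate(+1)): offset=8, physical=[E,j,C,F,A,d,G,a,k], logical=[k,E,j,C,F,A,d,G,a]
After op 12 (swap(7, 4)): offset=8, physical=[E,j,C,G,A,d,F,a,k], logical=[k,E,j,C,G,A,d,F,a]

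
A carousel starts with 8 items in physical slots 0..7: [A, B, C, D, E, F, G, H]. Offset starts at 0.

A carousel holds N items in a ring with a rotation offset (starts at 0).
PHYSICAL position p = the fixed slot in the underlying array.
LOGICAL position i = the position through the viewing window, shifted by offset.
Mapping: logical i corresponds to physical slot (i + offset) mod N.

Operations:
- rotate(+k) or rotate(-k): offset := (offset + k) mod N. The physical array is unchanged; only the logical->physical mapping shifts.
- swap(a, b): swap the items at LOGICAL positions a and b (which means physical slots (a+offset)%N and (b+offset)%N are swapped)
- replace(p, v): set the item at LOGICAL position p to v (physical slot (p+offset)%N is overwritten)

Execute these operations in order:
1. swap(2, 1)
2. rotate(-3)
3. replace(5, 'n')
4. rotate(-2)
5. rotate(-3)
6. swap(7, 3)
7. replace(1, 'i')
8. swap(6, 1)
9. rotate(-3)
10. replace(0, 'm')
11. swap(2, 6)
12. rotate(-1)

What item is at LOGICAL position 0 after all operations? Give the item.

Answer: E

Derivation:
After op 1 (swap(2, 1)): offset=0, physical=[A,C,B,D,E,F,G,H], logical=[A,C,B,D,E,F,G,H]
After op 2 (rotate(-3)): offset=5, physical=[A,C,B,D,E,F,G,H], logical=[F,G,H,A,C,B,D,E]
After op 3 (replace(5, 'n')): offset=5, physical=[A,C,n,D,E,F,G,H], logical=[F,G,H,A,C,n,D,E]
After op 4 (rotate(-2)): offset=3, physical=[A,C,n,D,E,F,G,H], logical=[D,E,F,G,H,A,C,n]
After op 5 (rotate(-3)): offset=0, physical=[A,C,n,D,E,F,G,H], logical=[A,C,n,D,E,F,G,H]
After op 6 (swap(7, 3)): offset=0, physical=[A,C,n,H,E,F,G,D], logical=[A,C,n,H,E,F,G,D]
After op 7 (replace(1, 'i')): offset=0, physical=[A,i,n,H,E,F,G,D], logical=[A,i,n,H,E,F,G,D]
After op 8 (swap(6, 1)): offset=0, physical=[A,G,n,H,E,F,i,D], logical=[A,G,n,H,E,F,i,D]
After op 9 (rotate(-3)): offset=5, physical=[A,G,n,H,E,F,i,D], logical=[F,i,D,A,G,n,H,E]
After op 10 (replace(0, 'm')): offset=5, physical=[A,G,n,H,E,m,i,D], logical=[m,i,D,A,G,n,H,E]
After op 11 (swap(2, 6)): offset=5, physical=[A,G,n,D,E,m,i,H], logical=[m,i,H,A,G,n,D,E]
After op 12 (rotate(-1)): offset=4, physical=[A,G,n,D,E,m,i,H], logical=[E,m,i,H,A,G,n,D]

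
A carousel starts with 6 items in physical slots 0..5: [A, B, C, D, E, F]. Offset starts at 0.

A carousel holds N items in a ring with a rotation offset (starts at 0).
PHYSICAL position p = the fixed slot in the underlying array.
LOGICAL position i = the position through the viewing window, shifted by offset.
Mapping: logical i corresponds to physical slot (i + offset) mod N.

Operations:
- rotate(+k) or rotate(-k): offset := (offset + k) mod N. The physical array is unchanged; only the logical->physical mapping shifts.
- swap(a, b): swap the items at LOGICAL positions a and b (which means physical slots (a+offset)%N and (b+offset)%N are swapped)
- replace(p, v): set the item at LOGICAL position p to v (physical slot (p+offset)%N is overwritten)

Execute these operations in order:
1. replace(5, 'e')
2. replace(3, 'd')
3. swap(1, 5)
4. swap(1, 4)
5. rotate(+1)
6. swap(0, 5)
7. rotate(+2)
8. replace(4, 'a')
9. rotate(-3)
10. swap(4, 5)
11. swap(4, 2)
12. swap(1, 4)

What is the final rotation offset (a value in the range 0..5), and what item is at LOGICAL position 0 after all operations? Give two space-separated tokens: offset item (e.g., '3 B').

After op 1 (replace(5, 'e')): offset=0, physical=[A,B,C,D,E,e], logical=[A,B,C,D,E,e]
After op 2 (replace(3, 'd')): offset=0, physical=[A,B,C,d,E,e], logical=[A,B,C,d,E,e]
After op 3 (swap(1, 5)): offset=0, physical=[A,e,C,d,E,B], logical=[A,e,C,d,E,B]
After op 4 (swap(1, 4)): offset=0, physical=[A,E,C,d,e,B], logical=[A,E,C,d,e,B]
After op 5 (rotate(+1)): offset=1, physical=[A,E,C,d,e,B], logical=[E,C,d,e,B,A]
After op 6 (swap(0, 5)): offset=1, physical=[E,A,C,d,e,B], logical=[A,C,d,e,B,E]
After op 7 (rotate(+2)): offset=3, physical=[E,A,C,d,e,B], logical=[d,e,B,E,A,C]
After op 8 (replace(4, 'a')): offset=3, physical=[E,a,C,d,e,B], logical=[d,e,B,E,a,C]
After op 9 (rotate(-3)): offset=0, physical=[E,a,C,d,e,B], logical=[E,a,C,d,e,B]
After op 10 (swap(4, 5)): offset=0, physical=[E,a,C,d,B,e], logical=[E,a,C,d,B,e]
After op 11 (swap(4, 2)): offset=0, physical=[E,a,B,d,C,e], logical=[E,a,B,d,C,e]
After op 12 (swap(1, 4)): offset=0, physical=[E,C,B,d,a,e], logical=[E,C,B,d,a,e]

Answer: 0 E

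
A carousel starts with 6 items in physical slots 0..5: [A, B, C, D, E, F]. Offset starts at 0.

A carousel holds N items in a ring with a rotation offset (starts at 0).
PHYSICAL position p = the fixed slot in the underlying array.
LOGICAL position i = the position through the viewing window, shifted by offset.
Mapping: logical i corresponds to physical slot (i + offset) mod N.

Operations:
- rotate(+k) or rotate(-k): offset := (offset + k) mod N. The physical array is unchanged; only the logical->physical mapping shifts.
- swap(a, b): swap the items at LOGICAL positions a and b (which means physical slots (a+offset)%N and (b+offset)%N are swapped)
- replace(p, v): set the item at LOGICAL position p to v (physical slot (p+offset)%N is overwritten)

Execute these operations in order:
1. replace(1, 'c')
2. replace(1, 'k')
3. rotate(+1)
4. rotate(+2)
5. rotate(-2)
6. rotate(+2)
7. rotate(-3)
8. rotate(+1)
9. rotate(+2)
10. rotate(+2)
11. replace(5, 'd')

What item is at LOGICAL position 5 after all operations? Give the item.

Answer: d

Derivation:
After op 1 (replace(1, 'c')): offset=0, physical=[A,c,C,D,E,F], logical=[A,c,C,D,E,F]
After op 2 (replace(1, 'k')): offset=0, physical=[A,k,C,D,E,F], logical=[A,k,C,D,E,F]
After op 3 (rotate(+1)): offset=1, physical=[A,k,C,D,E,F], logical=[k,C,D,E,F,A]
After op 4 (rotate(+2)): offset=3, physical=[A,k,C,D,E,F], logical=[D,E,F,A,k,C]
After op 5 (rotate(-2)): offset=1, physical=[A,k,C,D,E,F], logical=[k,C,D,E,F,A]
After op 6 (rotate(+2)): offset=3, physical=[A,k,C,D,E,F], logical=[D,E,F,A,k,C]
After op 7 (rotate(-3)): offset=0, physical=[A,k,C,D,E,F], logical=[A,k,C,D,E,F]
After op 8 (rotate(+1)): offset=1, physical=[A,k,C,D,E,F], logical=[k,C,D,E,F,A]
After op 9 (rotate(+2)): offset=3, physical=[A,k,C,D,E,F], logical=[D,E,F,A,k,C]
After op 10 (rotate(+2)): offset=5, physical=[A,k,C,D,E,F], logical=[F,A,k,C,D,E]
After op 11 (replace(5, 'd')): offset=5, physical=[A,k,C,D,d,F], logical=[F,A,k,C,D,d]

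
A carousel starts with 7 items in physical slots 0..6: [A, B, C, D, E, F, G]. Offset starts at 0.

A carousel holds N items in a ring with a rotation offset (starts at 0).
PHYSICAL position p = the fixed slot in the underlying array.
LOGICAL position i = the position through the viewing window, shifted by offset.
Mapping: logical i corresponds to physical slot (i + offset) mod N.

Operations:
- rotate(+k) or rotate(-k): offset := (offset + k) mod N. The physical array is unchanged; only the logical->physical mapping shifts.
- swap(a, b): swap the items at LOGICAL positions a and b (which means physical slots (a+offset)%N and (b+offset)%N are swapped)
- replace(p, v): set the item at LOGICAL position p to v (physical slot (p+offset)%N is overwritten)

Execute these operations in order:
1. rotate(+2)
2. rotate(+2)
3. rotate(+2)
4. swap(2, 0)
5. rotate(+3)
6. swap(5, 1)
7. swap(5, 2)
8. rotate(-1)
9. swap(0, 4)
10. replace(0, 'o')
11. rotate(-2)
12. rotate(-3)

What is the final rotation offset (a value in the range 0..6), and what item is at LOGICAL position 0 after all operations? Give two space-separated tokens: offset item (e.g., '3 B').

Answer: 3 A

Derivation:
After op 1 (rotate(+2)): offset=2, physical=[A,B,C,D,E,F,G], logical=[C,D,E,F,G,A,B]
After op 2 (rotate(+2)): offset=4, physical=[A,B,C,D,E,F,G], logical=[E,F,G,A,B,C,D]
After op 3 (rotate(+2)): offset=6, physical=[A,B,C,D,E,F,G], logical=[G,A,B,C,D,E,F]
After op 4 (swap(2, 0)): offset=6, physical=[A,G,C,D,E,F,B], logical=[B,A,G,C,D,E,F]
After op 5 (rotate(+3)): offset=2, physical=[A,G,C,D,E,F,B], logical=[C,D,E,F,B,A,G]
After op 6 (swap(5, 1)): offset=2, physical=[D,G,C,A,E,F,B], logical=[C,A,E,F,B,D,G]
After op 7 (swap(5, 2)): offset=2, physical=[E,G,C,A,D,F,B], logical=[C,A,D,F,B,E,G]
After op 8 (rotate(-1)): offset=1, physical=[E,G,C,A,D,F,B], logical=[G,C,A,D,F,B,E]
After op 9 (swap(0, 4)): offset=1, physical=[E,F,C,A,D,G,B], logical=[F,C,A,D,G,B,E]
After op 10 (replace(0, 'o')): offset=1, physical=[E,o,C,A,D,G,B], logical=[o,C,A,D,G,B,E]
After op 11 (rotate(-2)): offset=6, physical=[E,o,C,A,D,G,B], logical=[B,E,o,C,A,D,G]
After op 12 (rotate(-3)): offset=3, physical=[E,o,C,A,D,G,B], logical=[A,D,G,B,E,o,C]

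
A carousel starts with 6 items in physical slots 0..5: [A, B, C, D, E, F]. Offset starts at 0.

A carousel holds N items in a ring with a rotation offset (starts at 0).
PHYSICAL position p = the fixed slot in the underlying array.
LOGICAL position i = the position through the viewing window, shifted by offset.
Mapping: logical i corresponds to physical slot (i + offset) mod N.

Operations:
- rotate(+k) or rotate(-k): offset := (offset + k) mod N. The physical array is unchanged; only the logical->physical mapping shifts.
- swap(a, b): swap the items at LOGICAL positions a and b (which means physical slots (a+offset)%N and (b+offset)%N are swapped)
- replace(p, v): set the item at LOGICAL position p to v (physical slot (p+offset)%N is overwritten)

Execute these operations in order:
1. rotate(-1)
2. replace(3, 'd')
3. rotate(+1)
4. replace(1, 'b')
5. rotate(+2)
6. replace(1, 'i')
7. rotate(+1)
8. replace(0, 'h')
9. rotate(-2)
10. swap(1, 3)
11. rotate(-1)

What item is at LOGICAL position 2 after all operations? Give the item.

After op 1 (rotate(-1)): offset=5, physical=[A,B,C,D,E,F], logical=[F,A,B,C,D,E]
After op 2 (replace(3, 'd')): offset=5, physical=[A,B,d,D,E,F], logical=[F,A,B,d,D,E]
After op 3 (rotate(+1)): offset=0, physical=[A,B,d,D,E,F], logical=[A,B,d,D,E,F]
After op 4 (replace(1, 'b')): offset=0, physical=[A,b,d,D,E,F], logical=[A,b,d,D,E,F]
After op 5 (rotate(+2)): offset=2, physical=[A,b,d,D,E,F], logical=[d,D,E,F,A,b]
After op 6 (replace(1, 'i')): offset=2, physical=[A,b,d,i,E,F], logical=[d,i,E,F,A,b]
After op 7 (rotate(+1)): offset=3, physical=[A,b,d,i,E,F], logical=[i,E,F,A,b,d]
After op 8 (replace(0, 'h')): offset=3, physical=[A,b,d,h,E,F], logical=[h,E,F,A,b,d]
After op 9 (rotate(-2)): offset=1, physical=[A,b,d,h,E,F], logical=[b,d,h,E,F,A]
After op 10 (swap(1, 3)): offset=1, physical=[A,b,E,h,d,F], logical=[b,E,h,d,F,A]
After op 11 (rotate(-1)): offset=0, physical=[A,b,E,h,d,F], logical=[A,b,E,h,d,F]

Answer: E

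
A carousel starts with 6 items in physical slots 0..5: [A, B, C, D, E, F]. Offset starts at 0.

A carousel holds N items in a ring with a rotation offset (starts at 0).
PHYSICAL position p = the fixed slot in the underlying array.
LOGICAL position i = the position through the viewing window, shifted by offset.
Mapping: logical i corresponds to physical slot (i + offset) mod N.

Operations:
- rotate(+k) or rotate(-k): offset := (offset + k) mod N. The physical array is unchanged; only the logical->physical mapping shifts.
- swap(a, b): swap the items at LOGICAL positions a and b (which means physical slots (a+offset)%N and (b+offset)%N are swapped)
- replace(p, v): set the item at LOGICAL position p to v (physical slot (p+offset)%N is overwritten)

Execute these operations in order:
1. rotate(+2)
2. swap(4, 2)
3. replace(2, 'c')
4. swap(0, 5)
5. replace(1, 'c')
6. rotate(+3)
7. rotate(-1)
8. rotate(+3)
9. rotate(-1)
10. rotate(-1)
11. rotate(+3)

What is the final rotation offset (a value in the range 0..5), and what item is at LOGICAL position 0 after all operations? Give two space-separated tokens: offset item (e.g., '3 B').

Answer: 2 B

Derivation:
After op 1 (rotate(+2)): offset=2, physical=[A,B,C,D,E,F], logical=[C,D,E,F,A,B]
After op 2 (swap(4, 2)): offset=2, physical=[E,B,C,D,A,F], logical=[C,D,A,F,E,B]
After op 3 (replace(2, 'c')): offset=2, physical=[E,B,C,D,c,F], logical=[C,D,c,F,E,B]
After op 4 (swap(0, 5)): offset=2, physical=[E,C,B,D,c,F], logical=[B,D,c,F,E,C]
After op 5 (replace(1, 'c')): offset=2, physical=[E,C,B,c,c,F], logical=[B,c,c,F,E,C]
After op 6 (rotate(+3)): offset=5, physical=[E,C,B,c,c,F], logical=[F,E,C,B,c,c]
After op 7 (rotate(-1)): offset=4, physical=[E,C,B,c,c,F], logical=[c,F,E,C,B,c]
After op 8 (rotate(+3)): offset=1, physical=[E,C,B,c,c,F], logical=[C,B,c,c,F,E]
After op 9 (rotate(-1)): offset=0, physical=[E,C,B,c,c,F], logical=[E,C,B,c,c,F]
After op 10 (rotate(-1)): offset=5, physical=[E,C,B,c,c,F], logical=[F,E,C,B,c,c]
After op 11 (rotate(+3)): offset=2, physical=[E,C,B,c,c,F], logical=[B,c,c,F,E,C]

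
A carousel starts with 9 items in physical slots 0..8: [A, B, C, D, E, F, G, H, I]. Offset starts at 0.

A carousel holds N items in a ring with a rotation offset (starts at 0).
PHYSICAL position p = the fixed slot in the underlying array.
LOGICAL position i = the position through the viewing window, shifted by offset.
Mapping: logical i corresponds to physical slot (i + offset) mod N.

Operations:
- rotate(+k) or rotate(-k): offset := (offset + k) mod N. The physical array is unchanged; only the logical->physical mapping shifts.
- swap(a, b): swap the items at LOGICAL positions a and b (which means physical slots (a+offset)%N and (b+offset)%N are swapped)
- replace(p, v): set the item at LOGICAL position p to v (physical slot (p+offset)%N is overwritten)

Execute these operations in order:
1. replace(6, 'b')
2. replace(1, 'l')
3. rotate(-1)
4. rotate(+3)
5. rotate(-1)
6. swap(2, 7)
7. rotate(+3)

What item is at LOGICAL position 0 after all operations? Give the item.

After op 1 (replace(6, 'b')): offset=0, physical=[A,B,C,D,E,F,b,H,I], logical=[A,B,C,D,E,F,b,H,I]
After op 2 (replace(1, 'l')): offset=0, physical=[A,l,C,D,E,F,b,H,I], logical=[A,l,C,D,E,F,b,H,I]
After op 3 (rotate(-1)): offset=8, physical=[A,l,C,D,E,F,b,H,I], logical=[I,A,l,C,D,E,F,b,H]
After op 4 (rotate(+3)): offset=2, physical=[A,l,C,D,E,F,b,H,I], logical=[C,D,E,F,b,H,I,A,l]
After op 5 (rotate(-1)): offset=1, physical=[A,l,C,D,E,F,b,H,I], logical=[l,C,D,E,F,b,H,I,A]
After op 6 (swap(2, 7)): offset=1, physical=[A,l,C,I,E,F,b,H,D], logical=[l,C,I,E,F,b,H,D,A]
After op 7 (rotate(+3)): offset=4, physical=[A,l,C,I,E,F,b,H,D], logical=[E,F,b,H,D,A,l,C,I]

Answer: E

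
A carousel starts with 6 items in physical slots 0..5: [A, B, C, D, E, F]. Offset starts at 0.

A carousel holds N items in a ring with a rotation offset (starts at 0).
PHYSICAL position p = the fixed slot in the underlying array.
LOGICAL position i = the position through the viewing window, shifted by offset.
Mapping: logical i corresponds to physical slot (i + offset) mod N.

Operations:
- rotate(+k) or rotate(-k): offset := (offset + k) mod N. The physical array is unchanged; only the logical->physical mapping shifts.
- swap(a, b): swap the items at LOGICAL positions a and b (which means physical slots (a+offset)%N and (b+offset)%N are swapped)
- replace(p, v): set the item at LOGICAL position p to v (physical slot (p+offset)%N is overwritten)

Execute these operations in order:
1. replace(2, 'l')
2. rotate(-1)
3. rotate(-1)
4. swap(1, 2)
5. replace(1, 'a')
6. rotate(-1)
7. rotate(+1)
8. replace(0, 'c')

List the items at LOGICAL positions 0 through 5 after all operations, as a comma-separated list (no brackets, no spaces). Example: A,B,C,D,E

After op 1 (replace(2, 'l')): offset=0, physical=[A,B,l,D,E,F], logical=[A,B,l,D,E,F]
After op 2 (rotate(-1)): offset=5, physical=[A,B,l,D,E,F], logical=[F,A,B,l,D,E]
After op 3 (rotate(-1)): offset=4, physical=[A,B,l,D,E,F], logical=[E,F,A,B,l,D]
After op 4 (swap(1, 2)): offset=4, physical=[F,B,l,D,E,A], logical=[E,A,F,B,l,D]
After op 5 (replace(1, 'a')): offset=4, physical=[F,B,l,D,E,a], logical=[E,a,F,B,l,D]
After op 6 (rotate(-1)): offset=3, physical=[F,B,l,D,E,a], logical=[D,E,a,F,B,l]
After op 7 (rotate(+1)): offset=4, physical=[F,B,l,D,E,a], logical=[E,a,F,B,l,D]
After op 8 (replace(0, 'c')): offset=4, physical=[F,B,l,D,c,a], logical=[c,a,F,B,l,D]

Answer: c,a,F,B,l,D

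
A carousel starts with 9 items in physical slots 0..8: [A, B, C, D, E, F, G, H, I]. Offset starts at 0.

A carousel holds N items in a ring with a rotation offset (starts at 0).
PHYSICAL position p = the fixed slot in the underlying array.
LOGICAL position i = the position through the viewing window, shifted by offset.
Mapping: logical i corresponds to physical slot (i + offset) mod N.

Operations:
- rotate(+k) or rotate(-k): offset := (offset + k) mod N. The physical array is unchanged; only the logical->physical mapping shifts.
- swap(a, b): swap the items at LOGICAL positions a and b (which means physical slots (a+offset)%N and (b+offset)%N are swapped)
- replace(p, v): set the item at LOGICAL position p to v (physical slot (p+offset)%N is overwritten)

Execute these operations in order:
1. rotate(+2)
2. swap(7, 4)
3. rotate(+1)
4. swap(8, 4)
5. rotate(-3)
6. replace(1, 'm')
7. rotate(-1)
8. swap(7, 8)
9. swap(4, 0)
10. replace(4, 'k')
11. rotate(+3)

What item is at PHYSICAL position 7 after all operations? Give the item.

After op 1 (rotate(+2)): offset=2, physical=[A,B,C,D,E,F,G,H,I], logical=[C,D,E,F,G,H,I,A,B]
After op 2 (swap(7, 4)): offset=2, physical=[G,B,C,D,E,F,A,H,I], logical=[C,D,E,F,A,H,I,G,B]
After op 3 (rotate(+1)): offset=3, physical=[G,B,C,D,E,F,A,H,I], logical=[D,E,F,A,H,I,G,B,C]
After op 4 (swap(8, 4)): offset=3, physical=[G,B,H,D,E,F,A,C,I], logical=[D,E,F,A,C,I,G,B,H]
After op 5 (rotate(-3)): offset=0, physical=[G,B,H,D,E,F,A,C,I], logical=[G,B,H,D,E,F,A,C,I]
After op 6 (replace(1, 'm')): offset=0, physical=[G,m,H,D,E,F,A,C,I], logical=[G,m,H,D,E,F,A,C,I]
After op 7 (rotate(-1)): offset=8, physical=[G,m,H,D,E,F,A,C,I], logical=[I,G,m,H,D,E,F,A,C]
After op 8 (swap(7, 8)): offset=8, physical=[G,m,H,D,E,F,C,A,I], logical=[I,G,m,H,D,E,F,C,A]
After op 9 (swap(4, 0)): offset=8, physical=[G,m,H,I,E,F,C,A,D], logical=[D,G,m,H,I,E,F,C,A]
After op 10 (replace(4, 'k')): offset=8, physical=[G,m,H,k,E,F,C,A,D], logical=[D,G,m,H,k,E,F,C,A]
After op 11 (rotate(+3)): offset=2, physical=[G,m,H,k,E,F,C,A,D], logical=[H,k,E,F,C,A,D,G,m]

Answer: A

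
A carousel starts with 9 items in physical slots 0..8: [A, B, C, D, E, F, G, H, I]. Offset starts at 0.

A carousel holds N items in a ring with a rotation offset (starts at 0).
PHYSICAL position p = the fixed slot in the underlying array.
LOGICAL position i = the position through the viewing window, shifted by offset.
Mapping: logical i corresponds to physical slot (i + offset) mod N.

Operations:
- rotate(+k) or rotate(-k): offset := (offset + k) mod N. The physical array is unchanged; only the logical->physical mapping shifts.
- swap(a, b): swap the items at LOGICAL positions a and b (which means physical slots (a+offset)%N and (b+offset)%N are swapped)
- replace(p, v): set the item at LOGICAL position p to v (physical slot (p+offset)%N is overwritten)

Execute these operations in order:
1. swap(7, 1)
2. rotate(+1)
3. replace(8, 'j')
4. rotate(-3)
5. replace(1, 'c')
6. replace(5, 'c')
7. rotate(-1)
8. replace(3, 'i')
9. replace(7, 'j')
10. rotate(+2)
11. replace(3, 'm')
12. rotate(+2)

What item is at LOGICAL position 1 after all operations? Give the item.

After op 1 (swap(7, 1)): offset=0, physical=[A,H,C,D,E,F,G,B,I], logical=[A,H,C,D,E,F,G,B,I]
After op 2 (rotate(+1)): offset=1, physical=[A,H,C,D,E,F,G,B,I], logical=[H,C,D,E,F,G,B,I,A]
After op 3 (replace(8, 'j')): offset=1, physical=[j,H,C,D,E,F,G,B,I], logical=[H,C,D,E,F,G,B,I,j]
After op 4 (rotate(-3)): offset=7, physical=[j,H,C,D,E,F,G,B,I], logical=[B,I,j,H,C,D,E,F,G]
After op 5 (replace(1, 'c')): offset=7, physical=[j,H,C,D,E,F,G,B,c], logical=[B,c,j,H,C,D,E,F,G]
After op 6 (replace(5, 'c')): offset=7, physical=[j,H,C,c,E,F,G,B,c], logical=[B,c,j,H,C,c,E,F,G]
After op 7 (rotate(-1)): offset=6, physical=[j,H,C,c,E,F,G,B,c], logical=[G,B,c,j,H,C,c,E,F]
After op 8 (replace(3, 'i')): offset=6, physical=[i,H,C,c,E,F,G,B,c], logical=[G,B,c,i,H,C,c,E,F]
After op 9 (replace(7, 'j')): offset=6, physical=[i,H,C,c,j,F,G,B,c], logical=[G,B,c,i,H,C,c,j,F]
After op 10 (rotate(+2)): offset=8, physical=[i,H,C,c,j,F,G,B,c], logical=[c,i,H,C,c,j,F,G,B]
After op 11 (replace(3, 'm')): offset=8, physical=[i,H,m,c,j,F,G,B,c], logical=[c,i,H,m,c,j,F,G,B]
After op 12 (rotate(+2)): offset=1, physical=[i,H,m,c,j,F,G,B,c], logical=[H,m,c,j,F,G,B,c,i]

Answer: m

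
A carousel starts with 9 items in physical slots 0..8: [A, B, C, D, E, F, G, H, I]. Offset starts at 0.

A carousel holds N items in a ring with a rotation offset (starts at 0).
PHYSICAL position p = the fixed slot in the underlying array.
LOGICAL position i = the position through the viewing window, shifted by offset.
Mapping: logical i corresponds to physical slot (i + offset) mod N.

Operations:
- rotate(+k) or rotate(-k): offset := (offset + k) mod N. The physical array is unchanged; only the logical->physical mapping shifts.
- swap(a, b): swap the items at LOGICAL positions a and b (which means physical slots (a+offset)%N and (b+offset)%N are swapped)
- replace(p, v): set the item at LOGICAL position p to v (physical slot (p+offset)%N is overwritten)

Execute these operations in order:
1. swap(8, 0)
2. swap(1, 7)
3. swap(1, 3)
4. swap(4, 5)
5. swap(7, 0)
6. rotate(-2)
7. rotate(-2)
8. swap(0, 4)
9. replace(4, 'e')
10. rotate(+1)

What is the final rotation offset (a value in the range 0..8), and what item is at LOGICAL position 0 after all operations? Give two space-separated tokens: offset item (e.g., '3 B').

Answer: 6 G

Derivation:
After op 1 (swap(8, 0)): offset=0, physical=[I,B,C,D,E,F,G,H,A], logical=[I,B,C,D,E,F,G,H,A]
After op 2 (swap(1, 7)): offset=0, physical=[I,H,C,D,E,F,G,B,A], logical=[I,H,C,D,E,F,G,B,A]
After op 3 (swap(1, 3)): offset=0, physical=[I,D,C,H,E,F,G,B,A], logical=[I,D,C,H,E,F,G,B,A]
After op 4 (swap(4, 5)): offset=0, physical=[I,D,C,H,F,E,G,B,A], logical=[I,D,C,H,F,E,G,B,A]
After op 5 (swap(7, 0)): offset=0, physical=[B,D,C,H,F,E,G,I,A], logical=[B,D,C,H,F,E,G,I,A]
After op 6 (rotate(-2)): offset=7, physical=[B,D,C,H,F,E,G,I,A], logical=[I,A,B,D,C,H,F,E,G]
After op 7 (rotate(-2)): offset=5, physical=[B,D,C,H,F,E,G,I,A], logical=[E,G,I,A,B,D,C,H,F]
After op 8 (swap(0, 4)): offset=5, physical=[E,D,C,H,F,B,G,I,A], logical=[B,G,I,A,E,D,C,H,F]
After op 9 (replace(4, 'e')): offset=5, physical=[e,D,C,H,F,B,G,I,A], logical=[B,G,I,A,e,D,C,H,F]
After op 10 (rotate(+1)): offset=6, physical=[e,D,C,H,F,B,G,I,A], logical=[G,I,A,e,D,C,H,F,B]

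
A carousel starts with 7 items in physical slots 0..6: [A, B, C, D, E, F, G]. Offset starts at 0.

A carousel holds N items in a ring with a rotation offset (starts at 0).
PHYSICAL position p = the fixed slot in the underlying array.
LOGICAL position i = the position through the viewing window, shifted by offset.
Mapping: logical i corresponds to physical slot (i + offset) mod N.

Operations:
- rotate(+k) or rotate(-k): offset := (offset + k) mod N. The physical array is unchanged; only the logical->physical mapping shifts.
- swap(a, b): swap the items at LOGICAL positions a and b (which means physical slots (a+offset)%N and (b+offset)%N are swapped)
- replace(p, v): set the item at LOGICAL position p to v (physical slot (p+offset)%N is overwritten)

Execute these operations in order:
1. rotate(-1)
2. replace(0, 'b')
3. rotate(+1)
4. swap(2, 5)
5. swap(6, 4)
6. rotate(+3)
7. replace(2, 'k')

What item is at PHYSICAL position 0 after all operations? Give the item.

Answer: A

Derivation:
After op 1 (rotate(-1)): offset=6, physical=[A,B,C,D,E,F,G], logical=[G,A,B,C,D,E,F]
After op 2 (replace(0, 'b')): offset=6, physical=[A,B,C,D,E,F,b], logical=[b,A,B,C,D,E,F]
After op 3 (rotate(+1)): offset=0, physical=[A,B,C,D,E,F,b], logical=[A,B,C,D,E,F,b]
After op 4 (swap(2, 5)): offset=0, physical=[A,B,F,D,E,C,b], logical=[A,B,F,D,E,C,b]
After op 5 (swap(6, 4)): offset=0, physical=[A,B,F,D,b,C,E], logical=[A,B,F,D,b,C,E]
After op 6 (rotate(+3)): offset=3, physical=[A,B,F,D,b,C,E], logical=[D,b,C,E,A,B,F]
After op 7 (replace(2, 'k')): offset=3, physical=[A,B,F,D,b,k,E], logical=[D,b,k,E,A,B,F]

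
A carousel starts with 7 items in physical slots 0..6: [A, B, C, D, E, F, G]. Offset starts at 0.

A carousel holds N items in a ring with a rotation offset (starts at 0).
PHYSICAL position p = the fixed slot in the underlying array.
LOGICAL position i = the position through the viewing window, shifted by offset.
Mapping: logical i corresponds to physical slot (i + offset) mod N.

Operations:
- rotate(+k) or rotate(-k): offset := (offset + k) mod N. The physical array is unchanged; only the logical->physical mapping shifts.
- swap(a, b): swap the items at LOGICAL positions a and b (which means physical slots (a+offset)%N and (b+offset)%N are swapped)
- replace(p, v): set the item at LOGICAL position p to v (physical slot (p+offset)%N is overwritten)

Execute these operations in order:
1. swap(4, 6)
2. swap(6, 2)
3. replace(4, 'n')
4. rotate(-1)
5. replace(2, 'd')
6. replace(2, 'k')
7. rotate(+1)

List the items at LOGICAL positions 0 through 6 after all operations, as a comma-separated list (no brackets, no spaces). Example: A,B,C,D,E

Answer: A,k,E,D,n,F,C

Derivation:
After op 1 (swap(4, 6)): offset=0, physical=[A,B,C,D,G,F,E], logical=[A,B,C,D,G,F,E]
After op 2 (swap(6, 2)): offset=0, physical=[A,B,E,D,G,F,C], logical=[A,B,E,D,G,F,C]
After op 3 (replace(4, 'n')): offset=0, physical=[A,B,E,D,n,F,C], logical=[A,B,E,D,n,F,C]
After op 4 (rotate(-1)): offset=6, physical=[A,B,E,D,n,F,C], logical=[C,A,B,E,D,n,F]
After op 5 (replace(2, 'd')): offset=6, physical=[A,d,E,D,n,F,C], logical=[C,A,d,E,D,n,F]
After op 6 (replace(2, 'k')): offset=6, physical=[A,k,E,D,n,F,C], logical=[C,A,k,E,D,n,F]
After op 7 (rotate(+1)): offset=0, physical=[A,k,E,D,n,F,C], logical=[A,k,E,D,n,F,C]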